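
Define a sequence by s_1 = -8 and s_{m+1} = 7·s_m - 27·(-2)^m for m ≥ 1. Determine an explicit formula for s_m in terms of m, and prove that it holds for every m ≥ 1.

s_m = 3(-2)^m - 2·7^(m - 1)

Computing the first terms: s_1 = -8, s_2 = -2, s_3 = -122. This suggests s_m = 3(-2)^m - 2·7^(m - 1).
Base step (m = 1): the formula gives -8 = -8 = s_1.
For the inductive step, assume it holds for an arbitrary r ≥ 1, so s_r = 3(-2)^r - 2·7^(r - 1).
Then s_{r+1} = 7·s_r - 27·(-2)^r = 7·(3(-2)^r - 2·7^(r - 1)) - 27·(-2)^r = 3(-2)^(r + 1) - 2·7^r = 3(-2)^(r+1) - 2·7^((r+1) - 1),
which is the claimed formula at m = r+1.
Hence, by induction on m, the claim holds for every m ≥ 1.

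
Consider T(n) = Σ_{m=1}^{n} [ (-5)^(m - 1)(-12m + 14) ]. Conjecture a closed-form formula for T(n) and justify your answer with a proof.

T(n) = 2(-5)^n(n - 1) + 2

We claim T(n) = 2(-5)^n(n - 1) + 2 for all n ≥ 1.
When n = 1: T(1) = 2, and the closed form gives 2. They agree.
For the inductive step, assume it holds for an arbitrary m ≥ 1, so T(m) = 2(-5)^m(m - 1) + 2.
Then T(m+1) = T(m) + ((-5)^m(-12m + 2)) = (2(-5)^m(m - 1) + 2) + ((-5)^m(-12m + 2)).
Simplifying, T(m+1) = -10(-5)^m·m + 2 = 2(-5)^(m+1)((m+1) - 1) + 2,
which is the closed form with n = m+1.
By induction, the statement is established for all n ≥ 1.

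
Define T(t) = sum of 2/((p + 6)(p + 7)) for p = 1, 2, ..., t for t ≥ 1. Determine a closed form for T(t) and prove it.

We claim T(t) = 2t/(7(t + 7)) for all t ≥ 1.
Base case (t = 1): T(1) = 1/28, and the closed form gives 1/28. They agree.
For the inductive step, assume it holds for an arbitrary p ≥ 1, so T(p) = 2p/(7(p + 7)).
Then T(p+1) = T(p) + (2/((p + 7)(p + 8))) = (2p/(7(p + 7))) + (2/((p + 7)(p + 8))).
Simplifying, T(p+1) = 2(p + 1)/(7(p + 8)) = 2(p+1)/(7((p+1) + 7)),
which is the closed form with t = p+1.
By the principle of mathematical induction, the result holds for all t ≥ 1.

T(t) = 2t/(7(t + 7))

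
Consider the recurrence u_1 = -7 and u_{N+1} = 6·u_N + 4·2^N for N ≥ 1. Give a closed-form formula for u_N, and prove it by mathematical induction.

Computing the first terms: u_1 = -7, u_2 = -34, u_3 = -188. This suggests u_N = -2^N - 5·6^(N - 1).
Base step (N = 1): the formula gives -7 = -7 = u_1.
For the inductive step, assume it holds for an arbitrary p ≥ 1, so u_p = -2^p - 5·6^(p - 1).
Then u_{p+1} = 6·u_p + 4·2^p = 6·(-2^p - 5·6^(p - 1)) + 4·2^p = -2^(p + 1) - 5·6^p = -2^(p+1) - 5·6^((p+1) - 1),
which is the claimed formula at N = p+1.
By the principle of mathematical induction, the result holds for all N ≥ 1.

u_N = -2^N - 5·6^(N - 1)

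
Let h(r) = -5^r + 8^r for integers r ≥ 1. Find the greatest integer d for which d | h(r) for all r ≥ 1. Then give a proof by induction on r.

Computing the first values: h(1) = 3 and h(2) = 39; gcd(3, 39) = 3, so d ≤ 3.
We prove 3 | -5^r + 8^r for all r ≥ 1 by induction on r.
When r = 1: h(1) = 3 = 3·(1), so 3 | h(1).
For the inductive step, assume it holds for an arbitrary m ≥ 1, i.e. 3 | h(m). Then
8^{m+1} − 5^{m+1} = 8·8^m − 5·5^m = 8·(8^m − 5^m) + (3)·5^m. The first term is divisible by 3 by the inductive hypothesis, and the second term (3)·5^m is divisible by 3 since 3 | 3. Hence 3 | h(m+1).
By induction, the statement is established for all r ≥ 1.
Therefore the largest such d is 3.

d = 3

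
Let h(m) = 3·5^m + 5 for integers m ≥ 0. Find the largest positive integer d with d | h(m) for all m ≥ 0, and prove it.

Computing the first values: h(0) = 8 and h(1) = 20; gcd(8, 20) = 4, so d ≤ 4.
We prove 4 | 3·5^m + 5 for all m ≥ 0 by induction on m.
Base step (m = 0): h(0) = 8 = 4·(2), so 4 | h(0).
For the inductive step, assume it holds for an arbitrary k ≥ 0, i.e. 4 | h(k). Then
h(k+1) = 3·5^(k+1) + 5 = 5·(3·5^k + 5) - 20 = 5·h(k) - 20. The first term is divisible by 4 by the inductive hypothesis, and -20 is divisible by 4. Hence 4 | h(k+1).
This completes the induction.
Therefore the largest such d is 4.

d = 4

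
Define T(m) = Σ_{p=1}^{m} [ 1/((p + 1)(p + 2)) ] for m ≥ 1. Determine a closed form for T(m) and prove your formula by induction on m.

T(m) = m/(2(m + 2))

We claim T(m) = m/(2(m + 2)) for all m ≥ 1.
For the base case m = 1: T(1) = 1/6, and the closed form gives 1/6. They agree.
Suppose the result is true for m = p, so T(p) = p/(2(p + 2)).
Then T(p+1) = T(p) + (1/((p + 2)(p + 3))) = (p/(2(p + 2))) + (1/((p + 2)(p + 3))).
Simplifying, T(p+1) = (p + 1)/(2(p + 3)) = (p+1)/(2((p+1) + 2)),
which is the closed form with m = p+1.
By the principle of mathematical induction, the result holds for all m ≥ 1.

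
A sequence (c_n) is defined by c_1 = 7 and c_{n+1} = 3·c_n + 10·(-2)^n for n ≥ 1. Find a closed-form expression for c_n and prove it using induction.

Computing the first terms: c_1 = 7, c_2 = 1, c_3 = 43. This suggests c_n = (-2)^(n + 1) + 3^n.
When n = 1: the formula gives 7 = 7 = c_1.
For the inductive step, assume it holds for an arbitrary j ≥ 1, so c_j = (-2)^(j + 1) + 3^j.
Then c_{j+1} = 3·c_j + 10·(-2)^j = 3·((-2)^(j + 1) + 3^j) + 10·(-2)^j = (-2)^(j + 2) + 3^(j + 1) = (-2)^((j+1) + 1) + 3^(j+1),
which is the claimed formula at n = j+1.
Hence, by induction on n, the claim holds for every n ≥ 1.

c_n = (-2)^(n + 1) + 3^n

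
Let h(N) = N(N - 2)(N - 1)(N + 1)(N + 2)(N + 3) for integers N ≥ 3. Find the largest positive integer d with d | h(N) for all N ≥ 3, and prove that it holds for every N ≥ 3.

d = 720

Computing the first values: h(3) = 720 and h(4) = 5040; gcd(720, 5040) = 720, so d ≤ 720.
We prove 720 | N(N - 2)(N - 1)(N + 1)(N + 2)(N + 3) for all N ≥ 3 by induction on N.
Base case (N = 3): h(3) = 720 = 720·(1), so 720 | h(3).
Inductive step: assume the claim holds for N = p, i.e. 720 | h(p). Then
h(p+1) − h(p) = (p-1)·p·(p+1)·(p+2)·(p+3)·(p+4) − (p-2)·(p-1)·p·(p+1)·(p+2)·(p+3) = (p-1)·p·(p+1)·(p+2)·(p+3)·[(p+4) − (p-2)] = 6·(p-1)·p·(p+1)·(p+2)·(p+3). The product of 5 consecutive integers is divisible by (5)! = 120, so h(p+1) − h(p) is divisible by 6·120 = 720. By the inductive hypothesis 720 | h(p), hence 720 | h(p+1).
This completes the induction.
Therefore the largest such d is 720.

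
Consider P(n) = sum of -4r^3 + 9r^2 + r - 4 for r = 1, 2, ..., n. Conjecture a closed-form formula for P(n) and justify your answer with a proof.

P(n) = -n(n^3 - n^2 - 4n + 2)

We claim P(n) = -n(n^3 - n^2 - 4n + 2) for all n ≥ 1.
For the base case n = 1: P(1) = 2, and the closed form gives 2. They agree.
Suppose the result is true for n = r, so P(r) = r(-r^3 + r^2 + 4r - 2).
Then P(r+1) = P(r) + (-4r^3 - 3r^2 + 7r + 2) = (r(-r^3 + r^2 + 4r - 2)) + (-4r^3 - 3r^2 + 7r + 2).
Simplifying, P(r+1) = -(r + 1)(r^3 + 2r^2 - 3r - 2) = -(r+1)((r+1)^3 - (r+1)^2 - 4(r+1) + 2),
which is the closed form with n = r+1.
By induction, the statement is established for all n ≥ 1.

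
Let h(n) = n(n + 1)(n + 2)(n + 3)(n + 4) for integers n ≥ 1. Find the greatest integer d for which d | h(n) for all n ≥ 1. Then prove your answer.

d = 120

Computing the first values: h(1) = 120 and h(2) = 720; gcd(120, 720) = 120, so d ≤ 120.
We prove 120 | n(n + 1)(n + 2)(n + 3)(n + 4) for all n ≥ 1 by induction on n.
When n = 1: h(1) = 120 = 120·(1), so 120 | h(1).
For the inductive step, assume it holds for an arbitrary p ≥ 1, i.e. 120 | h(p). Then
h(p+1) − h(p) = (p+1)·(p+2)·(p+3)·(p+4)·(p+5) − p·(p+1)·(p+2)·(p+3)·(p+4) = (p+1)·(p+2)·(p+3)·(p+4)·[(p+5) − p] = 5·(p+1)·(p+2)·(p+3)·(p+4). The product of 4 consecutive integers is divisible by (4)! = 24, so h(p+1) − h(p) is divisible by 5·24 = 120. By the inductive hypothesis 120 | h(p), hence 120 | h(p+1).
This completes the induction.
Therefore the largest such d is 120.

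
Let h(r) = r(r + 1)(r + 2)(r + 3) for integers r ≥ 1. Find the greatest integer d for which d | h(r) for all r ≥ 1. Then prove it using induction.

d = 24

Computing the first values: h(1) = 24 and h(2) = 120; gcd(24, 120) = 24, so d ≤ 24.
We prove 24 | r(r + 1)(r + 2)(r + 3) for all r ≥ 1 by induction on r.
Base case (r = 1): h(1) = 24 = 24·(1), so 24 | h(1).
For the inductive step, assume it holds for an arbitrary p ≥ 1, i.e. 24 | h(p). Then
h(p+1) − h(p) = (p+1)·(p+2)·(p+3)·(p+4) − p·(p+1)·(p+2)·(p+3) = (p+1)·(p+2)·(p+3)·[(p+4) − p] = 4·(p+1)·(p+2)·(p+3). The product of 3 consecutive integers is divisible by (3)! = 6, so h(p+1) − h(p) is divisible by 4·6 = 24. By the inductive hypothesis 24 | h(p), hence 24 | h(p+1).
Hence, by induction on r, the claim holds for every r ≥ 1.
Therefore the largest such d is 24.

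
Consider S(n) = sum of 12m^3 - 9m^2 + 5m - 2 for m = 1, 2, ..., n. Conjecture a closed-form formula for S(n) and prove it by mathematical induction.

We claim S(n) = n(3n^3 + 3n^2 + n - 1) for all n ≥ 1.
Base case (n = 1): S(1) = 6, and the closed form gives 6. They agree.
Inductive step: suppose the statement holds for some m ≥ 1, so S(m) = m(3m^3 + 3m^2 + m - 1).
Then S(m+1) = S(m) + (12m^3 + 27m^2 + 23m + 6) = (m(3m^3 + 3m^2 + m - 1)) + (12m^3 + 27m^2 + 23m + 6).
Simplifying, S(m+1) = (m + 1)(3m^3 + 12m^2 + 16m + 6) = (m+1)(3(m+1)^3 + 3(m+1)^2 + (m+1) - 1),
which is the closed form with n = m+1.
This completes the induction.

S(n) = n(3n^3 + 3n^2 + n - 1)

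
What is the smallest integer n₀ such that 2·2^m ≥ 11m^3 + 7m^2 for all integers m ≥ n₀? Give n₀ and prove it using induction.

At m = 13: 16384 < 25350, so the inequality fails and n₀ ≥ 14. We prove 2·2^m ≥ 11m^3 + 7m^2 for all m ≥ 14.
Base case (m = 14): 2·2^m = 32768 and 11m^3 + 7m^2 = 31556, so 32768 ≥ 31556.
Suppose the result is true for m = r, so 2·2^r ≥ 11r^3 + 7r^2.
Then 2·2^(r + 1) = 2·(2·2^r) ≥ 2·(11r^3 + 7r^2).
Also, for r ≥ 14 we have 2·(11r^3 + 7r^2) ≥ 11(r+1)^3 + 7(r+1)^2, since 2·(11r^3 + 7r^2) − (11(r+1)^3 + 7(r+1)^2) = 11r^3 - 26r^2 - 47r - 18, which is nonnegative for all r ≥ 14.
Combining, 2·2^(r + 1) ≥ 11(r+1)^3 + 7(r+1)^2.
By induction, the statement is established for all m ≥ 14.
Hence the smallest such n₀ is 14.

n₀ = 14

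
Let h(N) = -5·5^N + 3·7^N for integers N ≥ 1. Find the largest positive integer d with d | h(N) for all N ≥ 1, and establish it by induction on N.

Computing the first values: h(1) = -4 and h(2) = 22; gcd(-4, 22) = 2, so d ≤ 2.
We prove 2 | -5·5^N + 3·7^N for all N ≥ 1 by induction on N.
Base step (N = 1): h(1) = -4 = 2·(-2), so 2 | h(1).
Inductive step: assume the claim holds for N = r, i.e. 2 | h(r). Then
h(r+1) − 7·h(r) = (-5·5^(r+1) + 3·7^(r+1)) − 7·(-5·5^r + 3·7^r) = (-5)·5^r·(5 − 7) = (10)·5^r. Since 2 | h(r) by the inductive hypothesis, 2 | 7·h(r); and 2 | 10 since 10 = 2·5. Therefore 2 | h(r+1).
Hence, by induction on N, the claim holds for every N ≥ 1.
Therefore the largest such d is 2.

d = 2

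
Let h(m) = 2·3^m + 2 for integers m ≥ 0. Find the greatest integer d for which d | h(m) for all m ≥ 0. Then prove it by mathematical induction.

d = 4

Computing the first values: h(0) = 4 and h(1) = 8; gcd(4, 8) = 4, so d ≤ 4.
We prove 4 | 2·3^m + 2 for all m ≥ 0 by induction on m.
Base case (m = 0): h(0) = 4 = 4·(1), so 4 | h(0).
Inductive step: assume the claim holds for m = p, i.e. 4 | h(p). Then
h(p+1) = 2·3^(p+1) + 2 = 3·(2·3^p + 2) - 4 = 3·h(p) - 4. The first term is divisible by 4 by the inductive hypothesis, and -4 is divisible by 4. Hence 4 | h(p+1).
This completes the induction.
Therefore the largest such d is 4.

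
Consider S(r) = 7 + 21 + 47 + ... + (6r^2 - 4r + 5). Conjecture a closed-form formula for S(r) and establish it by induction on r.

We claim S(r) = r(2r^2 + r + 4) for all r ≥ 1.
For the base case r = 1: S(1) = 7, and the closed form gives 7. They agree.
Inductive step: assume the claim holds for r = i, so S(i) = i(2i^2 + i + 4).
Then S(i+1) = S(i) + (6i^2 + 8i + 7) = (i(2i^2 + i + 4)) + (6i^2 + 8i + 7).
Simplifying, S(i+1) = (i + 1)(2i^2 + 5i + 7) = (i+1)(2(i+1)^2 + (i+1) + 4),
which is the closed form with r = i+1.
By induction, the statement is established for all r ≥ 1.

S(r) = r(2r^2 + r + 4)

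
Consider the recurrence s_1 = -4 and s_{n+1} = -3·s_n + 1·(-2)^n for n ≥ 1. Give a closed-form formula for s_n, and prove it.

s_n = (-2)^n - 2(-3)^(n - 1)

Computing the first terms: s_1 = -4, s_2 = 10, s_3 = -26. This suggests s_n = (-2)^n - 2(-3)^(n - 1).
For the base case n = 1: the formula gives -4 = -4 = s_1.
Inductive step: suppose the statement holds for some i ≥ 1, so s_i = (-2)^i - 2(-3)^(i - 1).
Then s_{i+1} = -3·s_i + 1·(-2)^i = -3·((-2)^i - 2(-3)^(i - 1)) + 1·(-2)^i = (-2)^(i + 1) - 2(-3)^i = (-2)^(i+1) - 2(-3)^((i+1) - 1),
which is the claimed formula at n = i+1.
By induction, the statement is established for all n ≥ 1.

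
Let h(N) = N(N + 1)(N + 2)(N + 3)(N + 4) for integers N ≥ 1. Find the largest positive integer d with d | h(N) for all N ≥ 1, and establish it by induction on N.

d = 120

Computing the first values: h(1) = 120 and h(2) = 720; gcd(120, 720) = 120, so d ≤ 120.
We prove 120 | N(N + 1)(N + 2)(N + 3)(N + 4) for all N ≥ 1 by induction on N.
When N = 1: h(1) = 120 = 120·(1), so 120 | h(1).
Inductive step: suppose the statement holds for some k ≥ 1, i.e. 120 | h(k). Then
h(k+1) − h(k) = (k+1)·(k+2)·(k+3)·(k+4)·(k+5) − k·(k+1)·(k+2)·(k+3)·(k+4) = (k+1)·(k+2)·(k+3)·(k+4)·[(k+5) − k] = 5·(k+1)·(k+2)·(k+3)·(k+4). The product of 4 consecutive integers is divisible by (4)! = 24, so h(k+1) − h(k) is divisible by 5·24 = 120. By the inductive hypothesis 120 | h(k), hence 120 | h(k+1).
By induction, the statement is established for all N ≥ 1.
Therefore the largest such d is 120.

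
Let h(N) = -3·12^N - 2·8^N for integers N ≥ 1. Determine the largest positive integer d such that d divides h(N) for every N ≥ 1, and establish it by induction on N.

Computing the first values: h(1) = -52 and h(2) = -560; gcd(-52, -560) = 4, so d ≤ 4.
We prove 4 | -3·12^N - 2·8^N for all N ≥ 1 by induction on N.
For the base case N = 1: h(1) = -52 = 4·(-13), so 4 | h(1).
Suppose the result is true for N = r, i.e. 4 | h(r). Then
h(r+1) − 12·h(r) = (-3·12^(r+1) - 2·8^(r+1)) − 12·(-3·12^r - 2·8^r) = (-2)·8^r·(8 − 12) = (8)·8^r. Since 4 | h(r) by the inductive hypothesis, 4 | 12·h(r); and 4 | 8 since 8 = 4·2. Therefore 4 | h(r+1).
This completes the induction.
Therefore the largest such d is 4.

d = 4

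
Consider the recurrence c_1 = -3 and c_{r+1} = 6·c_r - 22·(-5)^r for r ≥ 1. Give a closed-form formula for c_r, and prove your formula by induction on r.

Computing the first terms: c_1 = -3, c_2 = 92, c_3 = 2. This suggests c_r = 2(-5)^r + 7·6^(r - 1).
Base case (r = 1): the formula gives -3 = -3 = c_1.
Suppose the result is true for r = m, so c_m = 2(-5)^m + 7·6^(m - 1).
Then c_{m+1} = 6·c_m - 22·(-5)^m = 6·(2(-5)^m + 7·6^(m - 1)) - 22·(-5)^m = 2(-5)^(m + 1) + 7·6^m = 2(-5)^(m+1) + 7·6^((m+1) - 1),
which is the claimed formula at r = m+1.
By induction, the statement is established for all r ≥ 1.

c_r = 2(-5)^r + 7·6^(r - 1)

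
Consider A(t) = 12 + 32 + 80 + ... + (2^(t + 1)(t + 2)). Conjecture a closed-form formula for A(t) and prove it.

We claim A(t) = 4·2^t(t + 1) - 4 for all t ≥ 1.
Base case (t = 1): A(1) = 12, and the closed form gives 12. They agree.
Inductive step: suppose the statement holds for some j ≥ 1, so A(j) = 4·2^j(j + 1) - 4.
Then A(j+1) = A(j) + (2^(j + 2)(j + 3)) = (4·2^j(j + 1) - 4) + (2^(j + 2)(j + 3)).
Simplifying, A(j+1) = 8·2^j·j + 16·2^j - 4 = 4·2^(j+1)((j+1) + 1) - 4,
which is the closed form with t = j+1.
This completes the induction.

A(t) = 4·2^t(t + 1) - 4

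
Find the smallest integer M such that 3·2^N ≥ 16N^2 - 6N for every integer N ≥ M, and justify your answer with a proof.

M = 9

At N = 8: 768 < 976, so the inequality fails and M ≥ 9. We prove 3·2^N ≥ 16N^2 - 6N for all N ≥ 9.
For the base case N = 9: 3·2^N = 1536 and 16N^2 - 6N = 1242, so 1536 ≥ 1242.
Suppose the result is true for N = m, so 3·2^m ≥ 16m^2 - 6m.
Then 3·2^(m + 1) = 2·(3·2^m) ≥ 2·(16m^2 - 6m).
Also, for m ≥ 9 we have 2·(16m^2 - 6m) ≥ 16(m+1)^2 - 6(m+1), since 2·(16m^2 - 6m) − (16(m+1)^2 - 6(m+1)) = 16m^2 - 38m - 10, which is nonnegative for all m ≥ 9.
Combining, 3·2^(m + 1) ≥ 16(m+1)^2 - 6(m+1).
Hence, by induction on N, the claim holds for every N ≥ 9.
Hence the smallest such M is 9.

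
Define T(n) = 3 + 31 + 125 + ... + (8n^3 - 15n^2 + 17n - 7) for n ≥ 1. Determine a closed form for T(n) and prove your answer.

We claim T(n) = n(2n^3 - n^2 + 3n - 1) for all n ≥ 1.
When n = 1: T(1) = 3, and the closed form gives 3. They agree.
For the inductive step, assume it holds for an arbitrary p ≥ 1, so T(p) = p(2p^3 - p^2 + 3p - 1).
Then T(p+1) = T(p) + (8p^3 + 9p^2 + 11p + 3) = (p(2p^3 - p^2 + 3p - 1)) + (8p^3 + 9p^2 + 11p + 3).
Simplifying, T(p+1) = (p + 1)(2p^3 + 5p^2 + 7p + 3) = (p+1)(2(p+1)^3 - (p+1)^2 + 3(p+1) - 1),
which is the closed form with n = p+1.
Hence, by induction on n, the claim holds for every n ≥ 1.

T(n) = n(2n^3 - n^2 + 3n - 1)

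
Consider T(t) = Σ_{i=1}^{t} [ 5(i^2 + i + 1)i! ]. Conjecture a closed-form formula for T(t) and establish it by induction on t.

T(t) = (5t + 5)(t + 1)! - 5

We claim T(t) = (5t + 5)(t + 1)! - 5 for all t ≥ 1.
For the base case t = 1: T(1) = 15, and the closed form gives 15. They agree.
Inductive step: assume the claim holds for t = i, so T(i) = (5i + 5)(i + 1)! - 5.
Then T(i+1) = T(i) + (5(i^2 + 3i + 3)(i + 1)!) = ((5i + 5)(i + 1)! - 5) + (5(i^2 + 3i + 3)(i + 1)!).
Simplifying, T(i+1) = (5(i+1) + 5)((i+1) + 1)! - 5,
which is the closed form with t = i+1.
By the principle of mathematical induction, the result holds for all t ≥ 1.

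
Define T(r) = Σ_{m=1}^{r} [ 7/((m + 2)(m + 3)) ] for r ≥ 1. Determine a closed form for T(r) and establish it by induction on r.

T(r) = 7r/(3(r + 3))

We claim T(r) = 7r/(3(r + 3)) for all r ≥ 1.
Base step (r = 1): T(1) = 7/12, and the closed form gives 7/12. They agree.
Inductive step: assume the claim holds for r = m, so T(m) = 7m/(3(m + 3)).
Then T(m+1) = T(m) + (7/((m + 3)(m + 4))) = (7m/(3(m + 3))) + (7/((m + 3)(m + 4))).
Simplifying, T(m+1) = 7(m + 1)/(3(m + 4)) = 7(m+1)/(3((m+1) + 3)),
which is the closed form with r = m+1.
By induction, the statement is established for all r ≥ 1.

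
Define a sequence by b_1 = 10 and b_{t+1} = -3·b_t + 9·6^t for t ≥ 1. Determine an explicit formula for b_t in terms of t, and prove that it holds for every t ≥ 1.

Computing the first terms: b_1 = 10, b_2 = 24, b_3 = 252. This suggests b_t = 4(-3)^(t - 1) + 6^t.
For the base case t = 1: the formula gives 10 = 10 = b_1.
Inductive step: suppose the statement holds for some k ≥ 1, so b_k = 4(-3)^(k - 1) + 6^k.
Then b_{k+1} = -3·b_k + 9·6^k = -3·(4(-3)^(k - 1) + 6^k) + 9·6^k = 4(-3)^k + 6^(k + 1) = 4(-3)^((k+1) - 1) + 6^(k+1),
which is the claimed formula at t = k+1.
This completes the induction.

b_t = 4(-3)^(t - 1) + 6^t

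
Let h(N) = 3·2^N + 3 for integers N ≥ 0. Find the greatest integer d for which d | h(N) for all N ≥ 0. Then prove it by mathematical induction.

Computing the first values: h(0) = 6 and h(1) = 9; gcd(6, 9) = 3, so d ≤ 3.
We prove 3 | 3·2^N + 3 for all N ≥ 0 by induction on N.
Base case (N = 0): h(0) = 6 = 3·(2), so 3 | h(0).
Inductive step: suppose the statement holds for some r ≥ 0, i.e. 3 | h(r). Then
h(r+1) = 3·2^(r+1) + 3 = 2·(3·2^r + 3) - 3 = 2·h(r) - 3. The first term is divisible by 3 by the inductive hypothesis, and -3 is divisible by 3. Hence 3 | h(r+1).
By induction, the statement is established for all N ≥ 0.
Therefore the largest such d is 3.

d = 3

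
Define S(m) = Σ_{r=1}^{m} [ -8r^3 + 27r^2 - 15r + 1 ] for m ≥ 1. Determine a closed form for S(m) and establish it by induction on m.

We claim S(m) = -m(2m^3 - 5m^2 - 4m + 2) for all m ≥ 1.
Base step (m = 1): S(1) = 5, and the closed form gives 5. They agree.
Inductive step: assume the claim holds for m = r, so S(r) = r(-2r^3 + 5r^2 + 4r - 2).
Then S(r+1) = S(r) + (-8r^3 + 3r^2 + 15r + 5) = (r(-2r^3 + 5r^2 + 4r - 2)) + (-8r^3 + 3r^2 + 15r + 5).
Simplifying, S(r+1) = -(r + 1)(2r^3 + r^2 - 8r - 5) = -(r+1)(2(r+1)^3 - 5(r+1)^2 - 4(r+1) + 2),
which is the closed form with m = r+1.
By induction, the statement is established for all m ≥ 1.

S(m) = -m(2m^3 - 5m^2 - 4m + 2)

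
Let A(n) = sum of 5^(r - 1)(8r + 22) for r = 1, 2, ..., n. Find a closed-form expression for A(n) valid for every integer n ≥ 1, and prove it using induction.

We claim A(n) = 5^n(2n + 5) - 5 for all n ≥ 1.
Base case (n = 1): A(1) = 30, and the closed form gives 30. They agree.
For the inductive step, assume it holds for an arbitrary r ≥ 1, so A(r) = 5^r(2r + 5) - 5.
Then A(r+1) = A(r) + (5^r(8r + 30)) = (5^r(2r + 5) - 5) + (5^r(8r + 30)).
Simplifying, A(r+1) = 10·5^r·r + 35·5^r - 5 = 5^(r+1)(2(r+1) + 5) - 5,
which is the closed form with n = r+1.
By induction, the statement is established for all n ≥ 1.

A(n) = 5^n(2n + 5) - 5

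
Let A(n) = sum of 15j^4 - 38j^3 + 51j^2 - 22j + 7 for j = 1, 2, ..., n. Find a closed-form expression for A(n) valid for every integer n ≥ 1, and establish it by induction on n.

We claim A(n) = n(3n^4 - 2n^3 + 3n^2 + 5n + 4) for all n ≥ 1.
For the base case n = 1: A(1) = 13, and the closed form gives 13. They agree.
Inductive step: assume the claim holds for n = j, so A(j) = j(3j^4 - 2j^3 + 3j^2 + 5j + 4).
Then A(j+1) = A(j) + (15j^4 + 22j^3 + 27j^2 + 26j + 13) = (j(3j^4 - 2j^3 + 3j^2 + 5j + 4)) + (15j^4 + 22j^3 + 27j^2 + 26j + 13).
Simplifying, A(j+1) = (j + 1)(3j^4 + 10j^3 + 15j^2 + 17j + 13) = (j+1)(3(j+1)^4 - 2(j+1)^3 + 3(j+1)^2 + 5(j+1) + 4),
which is the closed form with n = j+1.
Hence, by induction on n, the claim holds for every n ≥ 1.

A(n) = n(3n^4 - 2n^3 + 3n^2 + 5n + 4)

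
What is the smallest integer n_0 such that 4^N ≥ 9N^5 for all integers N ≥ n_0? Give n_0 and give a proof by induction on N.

n_0 = 10

At N = 9: 262144 < 531441, so the inequality fails and n_0 ≥ 10. We prove 4^N ≥ 9N^5 for all N ≥ 10.
For the base case N = 10: 4^N = 1048576 and 9N^5 = 900000, so 1048576 ≥ 900000.
Inductive step: assume the claim holds for N = p, so 4^p ≥ 9p^5.
Then 4^(p + 1) = 4·(4^p) ≥ 4·(9p^5).
Also, for p ≥ 10 we have 4·(9p^5) ≥ 9(p+1)^5, since 4 ≥ (1 + 1/p)^5 for all p ≥ 10.
Combining, 4^(p + 1) ≥ 9(p+1)^5.
This completes the induction.
Hence the smallest such n_0 is 10.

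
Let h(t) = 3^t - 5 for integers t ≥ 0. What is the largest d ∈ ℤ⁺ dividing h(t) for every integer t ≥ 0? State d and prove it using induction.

d = 2

Computing the first values: h(0) = -4 and h(1) = -2; gcd(-4, -2) = 2, so d ≤ 2.
We prove 2 | 3^t - 5 for all t ≥ 0 by induction on t.
When t = 0: h(0) = -4 = 2·(-2), so 2 | h(0).
For the inductive step, assume it holds for an arbitrary m ≥ 0, i.e. 2 | h(m). Then
h(m+1) = 3^(m+1) - 5 = 3·(3^m - 5) + 10 = 3·h(m) + 10. The first term is divisible by 2 by the inductive hypothesis, and 10 is divisible by 2. Hence 2 | h(m+1).
By induction, the statement is established for all t ≥ 0.
Therefore the largest such d is 2.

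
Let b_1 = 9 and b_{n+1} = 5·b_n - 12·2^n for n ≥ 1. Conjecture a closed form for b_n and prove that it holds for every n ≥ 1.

Computing the first terms: b_1 = 9, b_2 = 21, b_3 = 57. This suggests b_n = 2^(n + 2) + 5^(n - 1).
For the base case n = 1: the formula gives 9 = 9 = b_1.
For the inductive step, assume it holds for an arbitrary r ≥ 1, so b_r = 2^(r + 2) + 5^(r - 1).
Then b_{r+1} = 5·b_r - 12·2^r = 5·(2^(r + 2) + 5^(r - 1)) - 12·2^r = 2^(r + 3) + 5^r = 2^((r+1) + 2) + 5^((r+1) - 1),
which is the claimed formula at n = r+1.
This completes the induction.

b_n = 2^(n + 2) + 5^(n - 1)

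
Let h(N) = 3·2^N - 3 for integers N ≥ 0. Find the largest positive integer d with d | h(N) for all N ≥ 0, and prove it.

Computing the first values: h(0) = 0 and h(1) = 3; gcd(0, 3) = 3, so d ≤ 3.
We prove 3 | 3·2^N - 3 for all N ≥ 0 by induction on N.
For the base case N = 0: h(0) = 0 = 3·(0), so 3 | h(0).
Suppose the result is true for N = m, i.e. 3 | h(m). Then
h(m+1) = 3·2^(m+1) - 3 = 2·(3·2^m - 3) + 3 = 2·h(m) + 3. The first term is divisible by 3 by the inductive hypothesis, and 3 is divisible by 3. Hence 3 | h(m+1).
This completes the induction.
Therefore the largest such d is 3.

d = 3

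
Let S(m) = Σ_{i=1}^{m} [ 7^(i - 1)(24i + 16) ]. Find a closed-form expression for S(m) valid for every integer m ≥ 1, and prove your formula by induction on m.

S(m) = 2·7^m(2m + 1) - 2

We claim S(m) = 2·7^m(2m + 1) - 2 for all m ≥ 1.
Base case (m = 1): S(1) = 40, and the closed form gives 40. They agree.
Inductive step: assume the claim holds for m = i, so S(i) = 2·7^i(2i + 1) - 2.
Then S(i+1) = S(i) + (7^i(24i + 40)) = (2·7^i(2i + 1) - 2) + (7^i(24i + 40)).
Simplifying, S(i+1) = 28·7^i·i + 42·7^i - 2 = 2·7^(i+1)(2(i+1) + 1) - 2,
which is the closed form with m = i+1.
By the principle of mathematical induction, the result holds for all m ≥ 1.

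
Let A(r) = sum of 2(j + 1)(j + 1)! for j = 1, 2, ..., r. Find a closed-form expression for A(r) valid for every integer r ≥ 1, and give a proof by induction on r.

A(r) = 2(r + 2)! - 4

We claim A(r) = 2(r + 2)! - 4 for all r ≥ 1.
When r = 1: A(1) = 8, and the closed form gives 8. They agree.
Inductive step: suppose the statement holds for some j ≥ 1, so A(j) = 2(j + 2)! - 4.
Then A(j+1) = A(j) + (2(j + 2)(j + 2)!) = (2(j + 2)! - 4) + (2(j + 2)(j + 2)!).
Simplifying, A(j+1) = 2((j+1) + 2)! - 4,
which is the closed form with r = j+1.
By the principle of mathematical induction, the result holds for all r ≥ 1.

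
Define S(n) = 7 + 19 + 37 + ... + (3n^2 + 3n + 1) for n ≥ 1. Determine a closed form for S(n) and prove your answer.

S(n) = n(n^2 + 3n + 3)

We claim S(n) = n(n^2 + 3n + 3) for all n ≥ 1.
Base step (n = 1): S(1) = 7, and the closed form gives 7. They agree.
Inductive step: assume the claim holds for n = k, so S(k) = k(k^2 + 3k + 3).
Then S(k+1) = S(k) + (3k^2 + 9k + 7) = (k(k^2 + 3k + 3)) + (3k^2 + 9k + 7).
Simplifying, S(k+1) = (k + 1)(k^2 + 5k + 7) = (k+1)((k+1)^2 + 3(k+1) + 3),
which is the closed form with n = k+1.
By induction, the statement is established for all n ≥ 1.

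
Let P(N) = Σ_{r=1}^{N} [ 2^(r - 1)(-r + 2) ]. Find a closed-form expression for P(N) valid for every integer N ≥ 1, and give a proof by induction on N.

We claim P(N) = 2^N(-N + 3) - 3 for all N ≥ 1.
Base step (N = 1): P(1) = 1, and the closed form gives 1. They agree.
For the inductive step, assume it holds for an arbitrary r ≥ 1, so P(r) = 2^r(-r + 3) - 3.
Then P(r+1) = P(r) + (2^r(-r + 1)) = (2^r(-r + 3) - 3) + (2^r(-r + 1)).
Simplifying, P(r+1) = -2^(r + 1)r + 2^(r + 2) - 3 = 2^(r+1)(-(r+1) + 3) - 3,
which is the closed form with N = r+1.
This completes the induction.

P(N) = 2^N(-N + 3) - 3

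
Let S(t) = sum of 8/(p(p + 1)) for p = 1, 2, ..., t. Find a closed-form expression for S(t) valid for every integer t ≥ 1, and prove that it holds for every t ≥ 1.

We claim S(t) = 8t/(t + 1) for all t ≥ 1.
For the base case t = 1: S(1) = 4, and the closed form gives 4. They agree.
For the inductive step, assume it holds for an arbitrary p ≥ 1, so S(p) = 8p/(p + 1).
Then S(p+1) = S(p) + (8/((p + 1)(p + 2))) = (8p/(p + 1)) + (8/((p + 1)(p + 2))).
Simplifying, S(p+1) = 8(p + 1)/(p + 2) = 8(p+1)/((p+1) + 1),
which is the closed form with t = p+1.
This completes the induction.

S(t) = 8t/(t + 1)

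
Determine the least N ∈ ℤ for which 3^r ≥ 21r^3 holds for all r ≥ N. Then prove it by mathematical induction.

At r = 8: 6561 < 10752, so the inequality fails and N ≥ 9. We prove 3^r ≥ 21r^3 for all r ≥ 9.
When r = 9: 3^r = 19683 and 21r^3 = 15309, so 19683 ≥ 15309.
Inductive step: assume the claim holds for r = m, so 3^m ≥ 21m^3.
Then 3^(m + 1) = 3·(3^m) ≥ 3·(21m^3).
Also, for m ≥ 9 we have 3·(21m^3) ≥ 21(m+1)^3, since 3 ≥ (1 + 1/m)^3 for all m ≥ 9.
Combining, 3^(m + 1) ≥ 21(m+1)^3.
By induction, the statement is established for all r ≥ 9.
Hence the smallest such N is 9.

N = 9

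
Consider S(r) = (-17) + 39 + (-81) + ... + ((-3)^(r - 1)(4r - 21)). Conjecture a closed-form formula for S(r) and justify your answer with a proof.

S(r) = (-3)^r(-r + 5) - 5

We claim S(r) = (-3)^r(-r + 5) - 5 for all r ≥ 1.
Base step (r = 1): S(1) = -17, and the closed form gives -17. They agree.
Inductive step: assume the claim holds for r = k, so S(k) = (-3)^k(-k + 5) - 5.
Then S(k+1) = S(k) + ((-3)^k(4k - 17)) = ((-3)^k(-k + 5) - 5) + ((-3)^k(4k - 17)).
Simplifying, S(k+1) = 3(-3)^k·k - 12(-3)^k - 5 = (-3)^(k+1)(-(k+1) + 5) - 5,
which is the closed form with r = k+1.
This completes the induction.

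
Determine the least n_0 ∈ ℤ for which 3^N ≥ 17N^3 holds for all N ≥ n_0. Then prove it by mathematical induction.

n_0 = 9

At N = 8: 6561 < 8704, so the inequality fails and n_0 ≥ 9. We prove 3^N ≥ 17N^3 for all N ≥ 9.
For the base case N = 9: 3^N = 19683 and 17N^3 = 12393, so 19683 ≥ 12393.
Suppose the result is true for N = k, so 3^k ≥ 17k^3.
Then 3^(k + 1) = 3·(3^k) ≥ 3·(17k^3).
Also, for k ≥ 9 we have 3·(17k^3) ≥ 17(k+1)^3, since 3 ≥ (1 + 1/k)^3 for all k ≥ 9.
Combining, 3^(k + 1) ≥ 17(k+1)^3.
Hence, by induction on N, the claim holds for every N ≥ 9.
Hence the smallest such n_0 is 9.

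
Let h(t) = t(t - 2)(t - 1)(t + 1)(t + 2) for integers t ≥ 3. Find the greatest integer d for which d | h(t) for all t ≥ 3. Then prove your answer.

Computing the first values: h(3) = 120 and h(4) = 720; gcd(120, 720) = 120, so d ≤ 120.
We prove 120 | t(t - 2)(t - 1)(t + 1)(t + 2) for all t ≥ 3 by induction on t.
For the base case t = 3: h(3) = 120 = 120·(1), so 120 | h(3).
For the inductive step, assume it holds for an arbitrary k ≥ 3, i.e. 120 | h(k). Then
h(k+1) − h(k) = (k-1)·k·(k+1)·(k+2)·(k+3) − (k-2)·(k-1)·k·(k+1)·(k+2) = (k-1)·k·(k+1)·(k+2)·[(k+3) − (k-2)] = 5·(k-1)·k·(k+1)·(k+2). The product of 4 consecutive integers is divisible by (4)! = 24, so h(k+1) − h(k) is divisible by 5·24 = 120. By the inductive hypothesis 120 | h(k), hence 120 | h(k+1).
By the principle of mathematical induction, the result holds for all t ≥ 3.
Therefore the largest such d is 120.

d = 120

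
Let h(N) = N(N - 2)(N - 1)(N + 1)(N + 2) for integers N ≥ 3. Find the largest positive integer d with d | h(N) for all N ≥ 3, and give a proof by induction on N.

d = 120

Computing the first values: h(3) = 120 and h(4) = 720; gcd(120, 720) = 120, so d ≤ 120.
We prove 120 | N(N - 2)(N - 1)(N + 1)(N + 2) for all N ≥ 3 by induction on N.
For the base case N = 3: h(3) = 120 = 120·(1), so 120 | h(3).
For the inductive step, assume it holds for an arbitrary m ≥ 3, i.e. 120 | h(m). Then
h(m+1) − h(m) = (m-1)·m·(m+1)·(m+2)·(m+3) − (m-2)·(m-1)·m·(m+1)·(m+2) = (m-1)·m·(m+1)·(m+2)·[(m+3) − (m-2)] = 5·(m-1)·m·(m+1)·(m+2). The product of 4 consecutive integers is divisible by (4)! = 24, so h(m+1) − h(m) is divisible by 5·24 = 120. By the inductive hypothesis 120 | h(m), hence 120 | h(m+1).
Hence, by induction on N, the claim holds for every N ≥ 3.
Therefore the largest such d is 120.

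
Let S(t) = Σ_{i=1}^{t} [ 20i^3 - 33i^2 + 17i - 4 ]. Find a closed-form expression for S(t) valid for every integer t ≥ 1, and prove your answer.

We claim S(t) = t(t - 1)(5t^2 + 4t + 1) for all t ≥ 1.
For the base case t = 1: S(1) = 0, and the closed form gives 0. They agree.
For the inductive step, assume it holds for an arbitrary i ≥ 1, so S(i) = i(5i^3 - i^2 - 3i - 1).
Then S(i+1) = S(i) + (i(20i^2 + 27i + 11)) = (i(5i^3 - i^2 - 3i - 1)) + (i(20i^2 + 27i + 11)).
Simplifying, S(i+1) = i(i + 1)(5i^2 + 14i + 10) = (i+1)((i+1) - 1)(5(i+1)^2 + 4(i+1) + 1),
which is the closed form with t = i+1.
This completes the induction.

S(t) = t(t - 1)(5t^2 + 4t + 1)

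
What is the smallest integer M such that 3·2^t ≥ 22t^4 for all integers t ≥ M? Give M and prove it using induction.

At t = 20: 3145728 < 3520000, so the inequality fails and M ≥ 21. We prove 3·2^t ≥ 22t^4 for all t ≥ 21.
Base step (t = 21): 3·2^t = 6291456 and 22t^4 = 4278582, so 6291456 ≥ 4278582.
For the inductive step, assume it holds for an arbitrary m ≥ 21, so 3·2^m ≥ 22m^4.
Then 3·2^(m + 1) = 2·(3·2^m) ≥ 2·(22m^4).
Also, for m ≥ 21 we have 2·(22m^4) ≥ 22(m+1)^4, since 2 ≥ (1 + 1/m)^4 for all m ≥ 21.
Combining, 3·2^(m + 1) ≥ 22(m+1)^4.
This completes the induction.
Hence the smallest such M is 21.

M = 21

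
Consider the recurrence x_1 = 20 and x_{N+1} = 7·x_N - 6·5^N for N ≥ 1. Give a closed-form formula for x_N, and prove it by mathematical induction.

x_N = 3·5^N + 5·7^(N - 1)

Computing the first terms: x_1 = 20, x_2 = 110, x_3 = 620. This suggests x_N = 3·5^N + 5·7^(N - 1).
When N = 1: the formula gives 20 = 20 = x_1.
Suppose the result is true for N = p, so x_p = 3·5^p + 5·7^(p - 1).
Then x_{p+1} = 7·x_p - 6·5^p = 7·(3·5^p + 5·7^(p - 1)) - 6·5^p = 3·5^(p + 1) + 5·7^p = 3·5^(p+1) + 5·7^((p+1) - 1),
which is the claimed formula at N = p+1.
By the principle of mathematical induction, the result holds for all N ≥ 1.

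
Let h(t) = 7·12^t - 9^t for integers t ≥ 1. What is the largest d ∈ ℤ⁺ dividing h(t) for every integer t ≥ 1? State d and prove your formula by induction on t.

d = 3

Computing the first values: h(1) = 75 and h(2) = 927; gcd(75, 927) = 3, so d ≤ 3.
We prove 3 | 7·12^t - 9^t for all t ≥ 1 by induction on t.
When t = 1: h(1) = 75 = 3·(25), so 3 | h(1).
Inductive step: suppose the statement holds for some m ≥ 1, i.e. 3 | h(m). Then
h(m+1) − 12·h(m) = (7·12^(m+1) - 9^(m+1)) − 12·(7·12^m - 9^m) = (-1)·9^m·(9 − 12) = (3)·9^m. Since 3 | h(m) by the inductive hypothesis, 3 | 12·h(m); and 3 | 3 since 3 = 3·1. Therefore 3 | h(m+1).
Hence, by induction on t, the claim holds for every t ≥ 1.
Therefore the largest such d is 3.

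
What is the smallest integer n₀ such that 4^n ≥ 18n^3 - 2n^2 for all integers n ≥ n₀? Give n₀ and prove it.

At n = 5: 1024 < 2200, so the inequality fails and n₀ ≥ 6. We prove 4^n ≥ 18n^3 - 2n^2 for all n ≥ 6.
Base step (n = 6): 4^n = 4096 and 18n^3 - 2n^2 = 3816, so 4096 ≥ 3816.
Suppose the result is true for n = i, so 4^i ≥ 18i^3 - 2i^2.
Then 4^(i + 1) = 4·(4^i) ≥ 4·(18i^3 - 2i^2).
Also, for i ≥ 6 we have 4·(18i^3 - 2i^2) ≥ 18(i+1)^3 - 2(i+1)^2, since 4·(18i^3 - 2i^2) − (18(i+1)^3 - 2(i+1)^2) = 54i^3 - 60i^2 - 50i - 16, which is nonnegative for all i ≥ 6.
Combining, 4^(i + 1) ≥ 18(i+1)^3 - 2(i+1)^2.
Hence, by induction on n, the claim holds for every n ≥ 6.
Hence the smallest such n₀ is 6.

n₀ = 6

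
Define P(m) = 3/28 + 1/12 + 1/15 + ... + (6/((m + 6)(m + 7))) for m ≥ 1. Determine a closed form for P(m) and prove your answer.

We claim P(m) = 6m/(7(m + 7)) for all m ≥ 1.
Base step (m = 1): P(1) = 3/28, and the closed form gives 3/28. They agree.
Inductive step: assume the claim holds for m = p, so P(p) = 6p/(7(p + 7)).
Then P(p+1) = P(p) + (6/((p + 7)(p + 8))) = (6p/(7(p + 7))) + (6/((p + 7)(p + 8))).
Simplifying, P(p+1) = 6(p + 1)/(7(p + 8)) = 6(p+1)/(7((p+1) + 7)),
which is the closed form with m = p+1.
By the principle of mathematical induction, the result holds for all m ≥ 1.

P(m) = 6m/(7(m + 7))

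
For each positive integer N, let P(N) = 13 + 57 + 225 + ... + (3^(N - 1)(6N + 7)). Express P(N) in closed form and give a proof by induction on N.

We claim P(N) = 3^N(3N + 2) - 2 for all N ≥ 1.
Base case (N = 1): P(1) = 13, and the closed form gives 13. They agree.
Inductive step: assume the claim holds for N = r, so P(r) = 3^r(3r + 2) - 2.
Then P(r+1) = P(r) + (3^r(6r + 13)) = (3^r(3r + 2) - 2) + (3^r(6r + 13)).
Simplifying, P(r+1) = 9·3^r·r + 15·3^r - 2 = 3^(r+1)(3(r+1) + 2) - 2,
which is the closed form with N = r+1.
Hence, by induction on N, the claim holds for every N ≥ 1.

P(N) = 3^N(3N + 2) - 2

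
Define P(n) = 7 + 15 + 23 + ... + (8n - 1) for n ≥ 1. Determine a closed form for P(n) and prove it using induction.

We claim P(n) = n(4n + 3) for all n ≥ 1.
Base step (n = 1): P(1) = 7, and the closed form gives 7. They agree.
Inductive step: suppose the statement holds for some p ≥ 1, so P(p) = p(4p + 3).
Then P(p+1) = P(p) + (8p + 7) = (p(4p + 3)) + (8p + 7).
Simplifying, P(p+1) = (p + 1)(4p + 7) = (p+1)(4(p+1) + 3),
which is the closed form with n = p+1.
This completes the induction.

P(n) = n(4n + 3)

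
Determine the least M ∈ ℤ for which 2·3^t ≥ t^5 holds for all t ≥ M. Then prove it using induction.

M = 10

At t = 9: 39366 < 59049, so the inequality fails and M ≥ 10. We prove 2·3^t ≥ t^5 for all t ≥ 10.
Base case (t = 10): 2·3^t = 118098 and t^5 = 100000, so 118098 ≥ 100000.
Inductive step: suppose the statement holds for some r ≥ 10, so 2·3^r ≥ r^5.
Then 2·3^(r + 1) = 3·(2·3^r) ≥ 3·(r^5).
Also, for r ≥ 10 we have 3·(r^5) ≥ (r+1)^5, since 3 ≥ (1 + 1/r)^5 for all r ≥ 10.
Combining, 2·3^(r + 1) ≥ (r+1)^5.
This completes the induction.
Hence the smallest such M is 10.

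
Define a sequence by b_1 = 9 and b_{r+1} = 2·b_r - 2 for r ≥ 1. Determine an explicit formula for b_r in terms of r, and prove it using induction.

Computing the first terms: b_1 = 9, b_2 = 16, b_3 = 30. This suggests b_r = 7·2^(r - 1) + 2.
When r = 1: the formula gives 9 = 9 = b_1.
Inductive step: assume the claim holds for r = j, so b_j = 7·2^(j - 1) + 2.
Then b_{j+1} = 2·b_j - 2 = 2·(7·2^(j - 1) + 2) - 2 = 7·2^j + 2 = 7·2^((j+1) - 1) + 2,
which is the claimed formula at r = j+1.
By the principle of mathematical induction, the result holds for all r ≥ 1.

b_r = 7·2^(r - 1) + 2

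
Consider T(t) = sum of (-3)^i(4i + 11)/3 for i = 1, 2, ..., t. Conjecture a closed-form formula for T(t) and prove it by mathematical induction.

T(t) = (-3)^t(t + 3) - 3

We claim T(t) = (-3)^t(t + 3) - 3 for all t ≥ 1.
For the base case t = 1: T(1) = -15, and the closed form gives -15. They agree.
For the inductive step, assume it holds for an arbitrary i ≥ 1, so T(i) = (-3)^i(i + 3) - 3.
Then T(i+1) = T(i) + ((-3)^i(-4i - 15)) = ((-3)^i(i + 3) - 3) + ((-3)^i(-4i - 15)).
Simplifying, T(i+1) = -3(-3)^i·i - 12(-3)^i - 3 = (-3)^(i+1)((i+1) + 3) - 3,
which is the closed form with t = i+1.
By induction, the statement is established for all t ≥ 1.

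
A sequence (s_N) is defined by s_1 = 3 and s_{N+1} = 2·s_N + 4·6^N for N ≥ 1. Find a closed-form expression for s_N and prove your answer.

s_N = -3·2^(N - 1) + 6^N

Computing the first terms: s_1 = 3, s_2 = 30, s_3 = 204. This suggests s_N = -3·2^(N - 1) + 6^N.
Base step (N = 1): the formula gives 3 = 3 = s_1.
Inductive step: assume the claim holds for N = m, so s_m = -3·2^(m - 1) + 6^m.
Then s_{m+1} = 2·s_m + 4·6^m = 2·(-3·2^(m - 1) + 6^m) + 4·6^m = -3·2^m + 6^(m + 1) = -3·2^((m+1) - 1) + 6^(m+1),
which is the claimed formula at N = m+1.
By induction, the statement is established for all N ≥ 1.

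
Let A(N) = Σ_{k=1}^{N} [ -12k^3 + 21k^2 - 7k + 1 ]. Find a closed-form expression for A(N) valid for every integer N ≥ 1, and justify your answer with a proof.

A(N) = -N(3N^3 - N^2 - 4N - 1)

We claim A(N) = -N(3N^3 - N^2 - 4N - 1) for all N ≥ 1.
When N = 1: A(1) = 3, and the closed form gives 3. They agree.
Inductive step: assume the claim holds for N = k, so A(k) = k(-3k^3 + k^2 + 4k + 1).
Then A(k+1) = A(k) + (-12k^3 - 15k^2 - k + 3) = (k(-3k^3 + k^2 + 4k + 1)) + (-12k^3 - 15k^2 - k + 3).
Simplifying, A(k+1) = -(k + 1)(3k^3 + 8k^2 + 3k - 3) = -(k+1)(3(k+1)^3 - (k+1)^2 - 4(k+1) - 1),
which is the closed form with N = k+1.
Hence, by induction on N, the claim holds for every N ≥ 1.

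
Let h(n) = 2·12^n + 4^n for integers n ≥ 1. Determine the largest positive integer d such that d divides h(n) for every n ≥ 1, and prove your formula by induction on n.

Computing the first values: h(1) = 28 and h(2) = 304; gcd(28, 304) = 4, so d ≤ 4.
We prove 4 | 2·12^n + 4^n for all n ≥ 1 by induction on n.
For the base case n = 1: h(1) = 28 = 4·(7), so 4 | h(1).
Inductive step: suppose the statement holds for some j ≥ 1, i.e. 4 | h(j). Then
h(j+1) − 12·h(j) = (2·12^(j+1) + 4^(j+1)) − 12·(2·12^j + 4^j) = (1)·4^j·(4 − 12) = (-8)·4^j. Since 4 | h(j) by the inductive hypothesis, 4 | 12·h(j); and 4 | -8 since -8 = 4·-2. Therefore 4 | h(j+1).
Hence, by induction on n, the claim holds for every n ≥ 1.
Therefore the largest such d is 4.

d = 4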